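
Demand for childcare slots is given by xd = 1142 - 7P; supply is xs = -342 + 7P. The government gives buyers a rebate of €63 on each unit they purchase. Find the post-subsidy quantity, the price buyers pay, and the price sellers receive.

x' = 620.5; buyers pay €74.5; sellers receive €137.5

Pre-subsidy: 1142 - 7P = -342 + 7P gives P* = 106, x* = 400.
With the rebate, buyers effectively pay Pb = Ps − 63, where Ps is the price sellers receive.
Demand in terms of Ps becomes xd = 1142 − 7(Ps − 63) = 1583 - 7Ps. Setting this equal to supply: 1583 - 7Ps = -342 + 7Ps, so Ps = 137.5.
Buyers pay Pb = 137.5 − 63 = 74.5; x' = -342 + 7·137.5 = 620.5.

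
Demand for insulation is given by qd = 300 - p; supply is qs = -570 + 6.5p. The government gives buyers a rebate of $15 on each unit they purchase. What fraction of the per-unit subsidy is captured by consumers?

Consumer share = 13/15

Pre-subsidy: 300 - p = -570 + 6.5p gives p* = 116, q* = 184.
With the rebate, buyers effectively pay pb = ps − 15, where ps is the price sellers receive.
Demand in terms of ps becomes qd = 300 − 1(ps − 15) = 315 - ps. Setting this equal to supply: 315 - ps = -570 + 6.5ps, so ps = 118.
Buyers pay pb = 118 − 15 = 103; q' = -570 + 6.5·118 = 197.
Buyers' price falls by p* − pb = 116 − 103 = 13; sellers' price rises by ps − p* = 118 − 116 = 2.
So consumers capture 13/15 = 13/15 of each unit of subsidy.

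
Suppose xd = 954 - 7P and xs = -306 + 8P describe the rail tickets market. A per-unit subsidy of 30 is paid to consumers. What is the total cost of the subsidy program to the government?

Government cost = 14340

Pre-subsidy: 954 - 7P = -306 + 8P gives P* = 84, x* = 366.
With the rebate, buyers effectively pay Pb = Ps − 30, where Ps is the price sellers receive.
Demand in terms of Ps becomes xd = 954 − 7(Ps − 30) = 1164 - 7Ps. Setting this equal to supply: 1164 - 7Ps = -306 + 8Ps, so Ps = 98.
Buyers pay Pb = 98 − 30 = 68; x' = -306 + 8·98 = 478.
Government outlay = subsidy × quantity = 30 × 478 = 14340.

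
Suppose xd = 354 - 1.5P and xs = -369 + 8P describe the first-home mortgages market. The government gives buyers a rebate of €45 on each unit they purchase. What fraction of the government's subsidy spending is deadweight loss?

DWL / government spending = 180/1879

Pre-subsidy: 354 - 1.5P = -369 + 8P gives P* = 1446/19, x* = 4557/19.
With the rebate, buyers effectively pay Pb = Ps − 45, where Ps is the price sellers receive.
Demand in terms of Ps becomes xd = 354 − 1.5(Ps − 45) = 421.5 - 1.5Ps. Setting this equal to supply: 421.5 - 1.5Ps = -369 + 8Ps, so Ps = 1581/19.
Buyers pay Pb = 1581/19 − 45 = 726/19; x' = -369 + 8·(1581/19) = 5637/19.
ΔCS = ½(4557/19 + 5637/19)(1446/19 − 726/19) = 3669840/361; ΔPS = ½(4557/19 + 5637/19)(1581/19 − 1446/19) = 688095/361.
Government spending = 45 × 5637/19 = 253665/19.
DWL = ½ × 45 × (5637/19 − 4557/19) = 24300/19; fraction = (24300/19) / (253665/19) = 180/1879.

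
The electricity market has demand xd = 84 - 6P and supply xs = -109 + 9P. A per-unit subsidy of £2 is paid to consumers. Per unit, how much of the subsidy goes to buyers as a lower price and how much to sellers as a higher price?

Pre-subsidy: 84 - 6P = -109 + 9P gives P* = 193/15, x* = 6.8.
With the rebate, buyers effectively pay Pb = Ps − 2, where Ps is the price sellers receive.
Demand in terms of Ps becomes xd = 84 − 6(Ps − 2) = 96 - 6Ps. Setting this equal to supply: 96 - 6Ps = -109 + 9Ps, so Ps = 41/3.
Buyers pay Pb = 41/3 − 2 = 35/3; x' = -109 + 9·(41/3) = 14.
Buyers' price falls by P* − Pb = 193/15 − 35/3 = 1.2; sellers' price rises by Ps − P* = 41/3 − 193/15 = 0.8.

Buyers gain £1.2 per unit; sellers gain £0.8 per unit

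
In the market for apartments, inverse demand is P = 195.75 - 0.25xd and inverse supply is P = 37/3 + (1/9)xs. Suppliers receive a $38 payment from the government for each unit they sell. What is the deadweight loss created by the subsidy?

Pre-subsidy: 195.75 - 0.25x = 37/3 + (1/9)x gives x* = 6603/13 and P* = 894/13.
With the subsidy, sellers receive Ps = Pb + 38 for each unit, where Pb is the price buyers pay.
On the curves, Pb = 195.75 - 0.25x and Ps = 37/3 + (1/9)x; the wedge Ps − Pb = 38 gives 37/3 + (1/9)x − (195.75 - 0.25x) = 38, so x' = 7971/13.
Then Pb = 195.75 − 0.25·(7971/13) = 552/13 and Ps = 37/3 + (1/9)·(7971/13) = 1046/13.
The subsidy expands output by 7971/13 − 6603/13 = 1368/13 past the efficient level; on those units the gap between marginal cost and willingness to pay runs from 0 up to 38.
DWL = ½ × 38 × 1368/13 = 25992/13.

Deadweight loss = 25992/13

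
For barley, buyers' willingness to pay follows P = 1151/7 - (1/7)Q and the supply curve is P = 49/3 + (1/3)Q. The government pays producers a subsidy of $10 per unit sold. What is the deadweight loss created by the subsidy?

Pre-subsidy: 1151/7 - (1/7)Q = 49/3 + (1/3)Q gives Q* = 311 and P* = 120.
With the subsidy, sellers receive Ps = Pb + 10 for each unit, where Pb is the price buyers pay.
On the curves, Pb = 1151/7 - (1/7)Q and Ps = 49/3 + (1/3)Q; the wedge Ps − Pb = 10 gives 49/3 + (1/3)Q − (1151/7 - (1/7)Q) = 10, so Q' = 332.
Then Pb = 1151/7 − (1/7)·332 = 117 and Ps = 49/3 + (1/3)·332 = 127.
The subsidy expands output by 332 − 311 = 21 past the efficient level; on those units the gap between marginal cost and willingness to pay runs from 0 up to 10.
DWL = ½ × 10 × 21 = 105.

Deadweight loss = $105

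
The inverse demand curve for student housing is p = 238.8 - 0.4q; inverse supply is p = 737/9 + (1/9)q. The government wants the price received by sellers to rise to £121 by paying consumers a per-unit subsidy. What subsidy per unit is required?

Required subsidy s = £23 per unit

At a seller price of 121, quantity supplied is -737 + 9·121 = 352.
Buyers absorb 352 only when they pay pb = 238.8 − 0.4·352 = 98.
s = ps − pb = 121 − 98 = 23.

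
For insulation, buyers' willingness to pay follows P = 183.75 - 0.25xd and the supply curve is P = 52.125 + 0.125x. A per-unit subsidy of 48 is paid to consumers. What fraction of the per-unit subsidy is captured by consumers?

Pre-subsidy: 183.75 - 0.25x = 52.125 + 0.125x gives x* = 351 and P* = 96.
With the rebate, buyers effectively pay Pb = Ps − 48, where Ps is the price sellers receive.
On the curves, Pb = 183.75 - 0.25x and Ps = 52.125 + 0.125x; the wedge Ps − Pb = 48 gives 52.125 + 0.125x − (183.75 - 0.25x) = 48, so x' = 479.
Then Pb = 183.75 − 0.25·479 = 64 and Ps = 52.125 + 0.125·479 = 112.
Buyers' price falls by P* − Pb = 96 − 64 = 32; sellers' price rises by Ps − P* = 112 − 96 = 16.
So consumers capture 32/48 = 2/3 of each unit of subsidy.

Consumer share = 2/3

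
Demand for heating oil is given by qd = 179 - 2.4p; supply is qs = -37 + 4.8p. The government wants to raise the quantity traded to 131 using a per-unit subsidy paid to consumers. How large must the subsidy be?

Required subsidy s = 15 per unit

At q = 131, invert demand for the buyer price: pb = (179 − 131)/2.4 = 20; invert supply for the seller price: ps = (131 − (-37))/4.8 = 35.
The subsidy must fill the gap: s = ps − pb = 35 − 20 = 15.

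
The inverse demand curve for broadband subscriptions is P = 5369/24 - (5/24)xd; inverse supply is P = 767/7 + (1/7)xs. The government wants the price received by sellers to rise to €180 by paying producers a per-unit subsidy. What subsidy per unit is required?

Required subsidy s = €59 per unit

At a seller price of 180, quantity supplied is -767 + 7·180 = 493.
Buyers absorb 493 only when they pay Pb = 5369/24 − (5/24)·493 = 121.
s = Ps − Pb = 180 − 121 = 59.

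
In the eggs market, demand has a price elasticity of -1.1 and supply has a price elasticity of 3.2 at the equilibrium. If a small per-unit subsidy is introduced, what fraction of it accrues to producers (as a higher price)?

Producer share = 11/43

For a small subsidy around the equilibrium, the benefit split depends on the relative slopes, which at a point are proportional to the elasticities.
Buyer share = εs/(εs + |εd|) = 3.2/(3.2 + 1.1) = 32/43; seller share = |εd|/(εs + |εd|) = 11/43.
So producers capture 11/43 of the subsidy.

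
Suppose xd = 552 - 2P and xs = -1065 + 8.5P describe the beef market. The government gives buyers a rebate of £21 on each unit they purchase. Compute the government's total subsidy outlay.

Pre-subsidy: 552 - 2P = -1065 + 8.5P gives P* = 154, x* = 244.
With the rebate, buyers effectively pay Pb = Ps − 21, where Ps is the price sellers receive.
Demand in terms of Ps becomes xd = 552 − 2(Ps − 21) = 594 - 2Ps. Setting this equal to supply: 594 - 2Ps = -1065 + 8.5Ps, so Ps = 158.
Buyers pay Pb = 158 − 21 = 137; x' = -1065 + 8.5·158 = 278.
Government outlay = subsidy × quantity = 21 × 278 = 5838.

Government cost = £5838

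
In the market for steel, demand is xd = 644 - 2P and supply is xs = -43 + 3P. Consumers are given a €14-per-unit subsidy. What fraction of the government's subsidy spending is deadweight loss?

DWL / government spending = 21/965

Pre-subsidy: 644 - 2P = -43 + 3P gives P* = 137.4, x* = 369.2.
With the rebate, buyers effectively pay Pb = Ps − 14, where Ps is the price sellers receive.
Demand in terms of Ps becomes xd = 644 − 2(Ps − 14) = 672 - 2Ps. Setting this equal to supply: 672 - 2Ps = -43 + 3Ps, so Ps = 143.
Buyers pay Pb = 143 − 14 = 129; x' = -43 + 3·143 = 386.
ΔCS = ½(369.2 + 386)(137.4 − 129) = 3171.84; ΔPS = ½(369.2 + 386)(143 − 137.4) = 2114.56.
Government spending = 14 × 386 = 5404.
DWL = ½ × 14 × (386 − 369.2) = 117.6; fraction = 117.6 / 5404 = 21/965.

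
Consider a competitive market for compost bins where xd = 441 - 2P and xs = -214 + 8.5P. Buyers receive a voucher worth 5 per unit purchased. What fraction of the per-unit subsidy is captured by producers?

Producer share = 4/21

Pre-subsidy: 441 - 2P = -214 + 8.5P gives P* = 1310/21, x* = 6641/21.
With the rebate, buyers effectively pay Pb = Ps − 5, where Ps is the price sellers receive.
Demand in terms of Ps becomes xd = 441 − 2(Ps − 5) = 451 - 2Ps. Setting this equal to supply: 451 - 2Ps = -214 + 8.5Ps, so Ps = 190/3.
Buyers pay Pb = 190/3 − 5 = 175/3; x' = -214 + 8.5·(190/3) = 973/3.
Buyers' price falls by P* − Pb = 1310/21 − 175/3 = 85/21; sellers' price rises by Ps − P* = 190/3 − 1310/21 = 20/21.
So producers capture (20/21)/5 = 4/21 of each unit of subsidy.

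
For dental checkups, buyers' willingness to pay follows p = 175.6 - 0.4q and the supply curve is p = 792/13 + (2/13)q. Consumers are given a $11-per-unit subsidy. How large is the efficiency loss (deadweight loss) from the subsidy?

Deadweight loss = 7865/72

Pre-subsidy: 175.6 - 0.4q = 792/13 + (2/13)q gives q* = 3727/18 and p* = 835/9.
With the rebate, buyers effectively pay pb = ps − 11, where ps is the price sellers receive.
On the curves, pb = 175.6 - 0.4q and ps = 792/13 + (2/13)q; the wedge ps − pb = 11 gives 792/13 + (2/13)q − (175.6 - 0.4q) = 11, so q' = 2723/12.
Then pb = 175.6 − 0.4·(2723/12) = 509/6 and ps = 792/13 + (2/13)·(2723/12) = 575/6.
The subsidy expands output by 2723/12 − 3727/18 = 715/36 past the efficient level; on those units the gap between marginal cost and willingness to pay runs from 0 up to 11.
DWL = ½ × 11 × 715/36 = 7865/72.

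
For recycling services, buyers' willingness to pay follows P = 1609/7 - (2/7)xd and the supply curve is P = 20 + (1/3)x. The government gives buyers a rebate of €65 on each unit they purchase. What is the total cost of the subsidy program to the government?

Pre-subsidy: 1609/7 - (2/7)x = 20 + (1/3)x gives x* = 339 and P* = 133.
With the rebate, buyers effectively pay Pb = Ps − 65, where Ps is the price sellers receive.
On the curves, Pb = 1609/7 - (2/7)x and Ps = 20 + (1/3)x; the wedge Ps − Pb = 65 gives 20 + (1/3)x − (1609/7 - (2/7)x) = 65, so x' = 444.
Then Pb = 1609/7 − (2/7)·444 = 103 and Ps = 20 + (1/3)·444 = 168.
Government outlay = subsidy × quantity = 65 × 444 = 28860.

Government cost = €28860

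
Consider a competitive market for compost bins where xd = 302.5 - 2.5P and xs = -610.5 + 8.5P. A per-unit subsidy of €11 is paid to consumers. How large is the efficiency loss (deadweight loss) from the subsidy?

Pre-subsidy: 302.5 - 2.5P = -610.5 + 8.5P gives P* = 83, x* = 95.
With the rebate, buyers effectively pay Pb = Ps − 11, where Ps is the price sellers receive.
Demand in terms of Ps becomes xd = 302.5 − 2.5(Ps − 11) = 330 - 2.5Ps. Setting this equal to supply: 330 - 2.5Ps = -610.5 + 8.5Ps, so Ps = 85.5.
Buyers pay Pb = 85.5 − 11 = 74.5; x' = -610.5 + 8.5·85.5 = 116.25.
The subsidy expands output by 116.25 − 95 = 21.25 past the efficient level; on those units the gap between marginal cost and willingness to pay runs from 0 up to 11.
DWL = ½ × 11 × 21.25 = 116.875.

Deadweight loss = €116.875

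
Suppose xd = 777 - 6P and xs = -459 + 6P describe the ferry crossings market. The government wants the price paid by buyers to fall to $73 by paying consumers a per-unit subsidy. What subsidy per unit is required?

At a buyer price of 73, quantity demanded is 777 − 6·73 = 339.
Sellers supply 339 only when they receive Ps with -459 + 6·Ps = 339, i.e. Ps = 133.
s = Ps − Pb = 133 − 73 = 60.

Required subsidy s = $60 per unit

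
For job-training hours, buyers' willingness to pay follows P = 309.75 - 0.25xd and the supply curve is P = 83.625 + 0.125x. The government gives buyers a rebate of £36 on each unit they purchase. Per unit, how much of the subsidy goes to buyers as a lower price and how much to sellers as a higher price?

Buyers gain £24 per unit; sellers gain £12 per unit

Pre-subsidy: 309.75 - 0.25x = 83.625 + 0.125x gives x* = 603 and P* = 159.
With the rebate, buyers effectively pay Pb = Ps − 36, where Ps is the price sellers receive.
On the curves, Pb = 309.75 - 0.25x and Ps = 83.625 + 0.125x; the wedge Ps − Pb = 36 gives 83.625 + 0.125x − (309.75 - 0.25x) = 36, so x' = 699.
Then Pb = 309.75 − 0.25·699 = 135 and Ps = 83.625 + 0.125·699 = 171.
Buyers' price falls by P* − Pb = 159 − 135 = 24; sellers' price rises by Ps − P* = 171 − 159 = 12.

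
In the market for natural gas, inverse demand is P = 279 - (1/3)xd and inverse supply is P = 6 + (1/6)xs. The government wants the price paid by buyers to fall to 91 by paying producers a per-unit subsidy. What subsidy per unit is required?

Required subsidy s = 9 per unit

At a buyer price of 91, quantity demanded is 837 − 3·91 = 564.
Sellers supply 564 only when they receive Ps = 6 + (1/6)·564 = 100.
s = Ps − Pb = 100 − 91 = 9.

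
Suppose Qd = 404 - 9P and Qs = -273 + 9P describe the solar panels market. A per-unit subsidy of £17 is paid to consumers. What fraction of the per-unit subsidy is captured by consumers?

Consumer share = 0.5

Pre-subsidy: 404 - 9P = -273 + 9P gives P* = 677/18, Q* = 65.5.
With the rebate, buyers effectively pay Pb = Ps − 17, where Ps is the price sellers receive.
Demand in terms of Ps becomes Qd = 404 − 9(Ps − 17) = 557 - 9Ps. Setting this equal to supply: 557 - 9Ps = -273 + 9Ps, so Ps = 415/9.
Buyers pay Pb = 415/9 − 17 = 262/9; Q' = -273 + 9·(415/9) = 142.
Buyers' price falls by P* − Pb = 677/18 − 262/9 = 8.5; sellers' price rises by Ps − P* = 415/9 − 677/18 = 8.5.
So consumers capture 8.5/17 = 0.5 of each unit of subsidy.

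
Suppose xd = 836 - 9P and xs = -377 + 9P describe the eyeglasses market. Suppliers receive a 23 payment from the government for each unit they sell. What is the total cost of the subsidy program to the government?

Pre-subsidy: 836 - 9P = -377 + 9P gives P* = 1213/18, x* = 229.5.
With the subsidy, sellers receive Ps = Pb + 23 for each unit, where Pb is the price buyers pay.
Supply in terms of Pb becomes xs = -377 + 9(Pb + 23) = -170 + 9Pb. Setting this equal to demand: 836 - 9Pb = -170 + 9Pb, so Pb = 503/9.
Sellers receive Ps = 503/9 + 23 = 710/9; x' = 836 − 9·(503/9) = 333.
Government outlay = subsidy × quantity = 23 × 333 = 7659.

Government cost = 7659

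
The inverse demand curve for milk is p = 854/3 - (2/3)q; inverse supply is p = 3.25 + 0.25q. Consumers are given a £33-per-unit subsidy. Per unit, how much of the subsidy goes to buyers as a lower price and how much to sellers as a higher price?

Buyers gain £24 per unit; sellers gain £9 per unit

Pre-subsidy: 854/3 - (2/3)q = 3.25 + 0.25q gives q* = 307 and p* = 80.
With the rebate, buyers effectively pay pb = ps − 33, where ps is the price sellers receive.
On the curves, pb = 854/3 - (2/3)q and ps = 3.25 + 0.25q; the wedge ps − pb = 33 gives 3.25 + 0.25q − (854/3 - (2/3)q) = 33, so q' = 343.
Then pb = 854/3 − (2/3)·343 = 56 and ps = 3.25 + 0.25·343 = 89.
Buyers' price falls by p* − pb = 80 − 56 = 24; sellers' price rises by ps − p* = 89 − 80 = 9.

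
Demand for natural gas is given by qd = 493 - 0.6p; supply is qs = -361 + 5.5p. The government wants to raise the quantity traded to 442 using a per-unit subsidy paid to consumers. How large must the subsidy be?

At q = 442, invert demand for the buyer price: pb = (493 − 442)/0.6 = 85; invert supply for the seller price: ps = (442 − (-361))/5.5 = 146.
The subsidy must fill the gap: s = ps − pb = 146 − 85 = 61.

Required subsidy s = 61 per unit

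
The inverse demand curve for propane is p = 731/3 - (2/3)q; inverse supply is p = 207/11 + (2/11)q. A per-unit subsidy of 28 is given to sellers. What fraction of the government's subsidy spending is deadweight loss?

DWL / government spending = 33/596

Pre-subsidy: 731/3 - (2/3)q = 207/11 + (2/11)q gives q* = 265 and p* = 67.
With the subsidy, sellers receive ps = pb + 28 for each unit, where pb is the price buyers pay.
On the curves, pb = 731/3 - (2/3)q and ps = 207/11 + (2/11)q; the wedge ps − pb = 28 gives 207/11 + (2/11)q − (731/3 - (2/3)q) = 28, so q' = 298.
Then pb = 731/3 − (2/3)·298 = 45 and ps = 207/11 + (2/11)·298 = 73.
ΔCS = ½(265 + 298)(67 − 45) = 6193; ΔPS = ½(265 + 298)(73 − 67) = 1689.
Government spending = 28 × 298 = 8344.
DWL = ½ × 28 × (298 − 265) = 462; fraction = 462 / 8344 = 33/596.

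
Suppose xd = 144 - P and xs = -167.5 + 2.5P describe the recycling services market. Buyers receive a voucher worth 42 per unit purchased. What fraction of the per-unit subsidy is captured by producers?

Pre-subsidy: 144 - P = -167.5 + 2.5P gives P* = 89, x* = 55.
With the rebate, buyers effectively pay Pb = Ps − 42, where Ps is the price sellers receive.
Demand in terms of Ps becomes xd = 144 − 1(Ps − 42) = 186 - Ps. Setting this equal to supply: 186 - Ps = -167.5 + 2.5Ps, so Ps = 101.
Buyers pay Pb = 101 − 42 = 59; x' = -167.5 + 2.5·101 = 85.
Buyers' price falls by P* − Pb = 89 − 59 = 30; sellers' price rises by Ps − P* = 101 − 89 = 12.
So producers capture 12/42 = 2/7 of each unit of subsidy.

Producer share = 2/7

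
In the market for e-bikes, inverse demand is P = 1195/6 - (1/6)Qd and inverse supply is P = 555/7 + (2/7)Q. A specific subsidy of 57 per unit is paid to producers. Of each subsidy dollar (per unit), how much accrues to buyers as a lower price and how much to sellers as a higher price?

Pre-subsidy: 1195/6 - (1/6)Q = 555/7 + (2/7)Q gives Q* = 265 and P* = 155.
With the subsidy, sellers receive Ps = Pb + 57 for each unit, where Pb is the price buyers pay.
On the curves, Pb = 1195/6 - (1/6)Q and Ps = 555/7 + (2/7)Q; the wedge Ps − Pb = 57 gives 555/7 + (2/7)Q − (1195/6 - (1/6)Q) = 57, so Q' = 391.
Then Pb = 1195/6 − (1/6)·391 = 134 and Ps = 555/7 + (2/7)·391 = 191.
Buyers' price falls by P* − Pb = 155 − 134 = 21; sellers' price rises by Ps − P* = 191 − 155 = 36.

Buyers gain 21 per unit; sellers gain 36 per unit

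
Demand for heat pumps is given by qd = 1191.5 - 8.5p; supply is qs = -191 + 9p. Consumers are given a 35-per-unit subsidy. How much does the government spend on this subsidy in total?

Government cost = 23555

Pre-subsidy: 1191.5 - 8.5p = -191 + 9p gives p* = 79, q* = 520.
With the rebate, buyers effectively pay pb = ps − 35, where ps is the price sellers receive.
Demand in terms of ps becomes qd = 1191.5 − 8.5(ps − 35) = 1489 - 8.5ps. Setting this equal to supply: 1489 - 8.5ps = -191 + 9ps, so ps = 96.
Buyers pay pb = 96 − 35 = 61; q' = -191 + 9·96 = 673.
Government outlay = subsidy × quantity = 35 × 673 = 23555.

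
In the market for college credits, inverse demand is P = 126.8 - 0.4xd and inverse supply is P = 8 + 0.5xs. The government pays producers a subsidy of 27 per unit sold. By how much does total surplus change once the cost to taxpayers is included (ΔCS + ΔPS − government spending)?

Net change in total surplus = -405

Pre-subsidy: 126.8 - 0.4x = 8 + 0.5x gives x* = 132 and P* = 74.
With the subsidy, sellers receive Ps = Pb + 27 for each unit, where Pb is the price buyers pay.
On the curves, Pb = 126.8 - 0.4x and Ps = 8 + 0.5x; the wedge Ps − Pb = 27 gives 8 + 0.5x − (126.8 - 0.4x) = 27, so x' = 162.
Then Pb = 126.8 − 0.4·162 = 62 and Ps = 8 + 0.5·162 = 89.
ΔCS = ½(132 + 162)(74 − 62) = 1764; ΔPS = ½(132 + 162)(89 − 74) = 2205.
Government spending = 27 × 162 = 4374.
Net change = 1764 + 2205 − 4374 = -405. The loss equals the DWL triangle ½·27·30.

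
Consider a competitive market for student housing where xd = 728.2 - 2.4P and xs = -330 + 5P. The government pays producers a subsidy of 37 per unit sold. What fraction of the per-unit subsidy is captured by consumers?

Consumer share = 25/37

Pre-subsidy: 728.2 - 2.4P = -330 + 5P gives P* = 143, x* = 385.
With the subsidy, sellers receive Ps = Pb + 37 for each unit, where Pb is the price buyers pay.
Supply in terms of Pb becomes xs = -330 + 5(Pb + 37) = -145 + 5Pb. Setting this equal to demand: 728.2 - 2.4Pb = -145 + 5Pb, so Pb = 118.
Sellers receive Ps = 118 + 37 = 155; x' = 728.2 − 2.4·118 = 445.
Buyers' price falls by P* − Pb = 143 − 118 = 25; sellers' price rises by Ps − P* = 155 − 143 = 12.
So consumers capture 25/37 = 25/37 of each unit of subsidy.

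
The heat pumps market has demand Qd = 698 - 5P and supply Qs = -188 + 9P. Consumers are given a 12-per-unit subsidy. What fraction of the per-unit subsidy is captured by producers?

Pre-subsidy: 698 - 5P = -188 + 9P gives P* = 443/7, Q* = 2671/7.
With the rebate, buyers effectively pay Pb = Ps − 12, where Ps is the price sellers receive.
Demand in terms of Ps becomes Qd = 698 − 5(Ps − 12) = 758 - 5Ps. Setting this equal to supply: 758 - 5Ps = -188 + 9Ps, so Ps = 473/7.
Buyers pay Pb = 473/7 − 12 = 389/7; Q' = -188 + 9·(473/7) = 2941/7.
Buyers' price falls by P* − Pb = 443/7 − 389/7 = 54/7; sellers' price rises by Ps − P* = 473/7 − 443/7 = 30/7.
So producers capture (30/7)/12 = 5/14 of each unit of subsidy.

Producer share = 5/14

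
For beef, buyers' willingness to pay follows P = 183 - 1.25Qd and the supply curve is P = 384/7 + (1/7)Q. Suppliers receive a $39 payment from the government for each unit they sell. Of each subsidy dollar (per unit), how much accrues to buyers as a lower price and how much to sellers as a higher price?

Buyers gain $35 per unit; sellers gain $4 per unit

Pre-subsidy: 183 - 1.25Q = 384/7 + (1/7)Q gives Q* = 92 and P* = 68.
With the subsidy, sellers receive Ps = Pb + 39 for each unit, where Pb is the price buyers pay.
On the curves, Pb = 183 - 1.25Q and Ps = 384/7 + (1/7)Q; the wedge Ps − Pb = 39 gives 384/7 + (1/7)Q − (183 - 1.25Q) = 39, so Q' = 120.
Then Pb = 183 − 1.25·120 = 33 and Ps = 384/7 + (1/7)·120 = 72.
Buyers' price falls by P* − Pb = 68 − 33 = 35; sellers' price rises by Ps − P* = 72 − 68 = 4.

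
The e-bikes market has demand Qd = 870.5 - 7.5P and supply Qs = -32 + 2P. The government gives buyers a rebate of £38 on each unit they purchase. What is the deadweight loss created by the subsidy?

Deadweight loss = £1140

Pre-subsidy: 870.5 - 7.5P = -32 + 2P gives P* = 95, Q* = 158.
With the rebate, buyers effectively pay Pb = Ps − 38, where Ps is the price sellers receive.
Demand in terms of Ps becomes Qd = 870.5 − 7.5(Ps − 38) = 1155.5 - 7.5Ps. Setting this equal to supply: 1155.5 - 7.5Ps = -32 + 2Ps, so Ps = 125.
Buyers pay Pb = 125 − 38 = 87; Q' = -32 + 2·125 = 218.
The subsidy expands output by 218 − 158 = 60 past the efficient level; on those units the gap between marginal cost and willingness to pay runs from 0 up to 38.
DWL = ½ × 38 × 60 = 1140.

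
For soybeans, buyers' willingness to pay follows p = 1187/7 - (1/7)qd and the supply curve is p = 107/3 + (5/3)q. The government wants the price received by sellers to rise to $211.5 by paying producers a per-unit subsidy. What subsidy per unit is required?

At a seller price of 211.5, quantity supplied is -21.4 + 0.6·211.5 = 105.5.
Buyers absorb 105.5 only when they pay pb = 1187/7 − (1/7)·105.5 = 154.5.
s = ps − pb = 211.5 − 154.5 = 57.

Required subsidy s = $57 per unit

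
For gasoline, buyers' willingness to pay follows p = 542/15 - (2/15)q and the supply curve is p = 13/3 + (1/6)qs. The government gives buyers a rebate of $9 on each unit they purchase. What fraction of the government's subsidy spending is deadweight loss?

Pre-subsidy: 542/15 - (2/15)q = 13/3 + (1/6)q gives q* = 106 and p* = 22.
With the rebate, buyers effectively pay pb = ps − 9, where ps is the price sellers receive.
On the curves, pb = 542/15 - (2/15)q and ps = 13/3 + (1/6)q; the wedge ps − pb = 9 gives 13/3 + (1/6)q − (542/15 - (2/15)q) = 9, so q' = 136.
Then pb = 542/15 − (2/15)·136 = 18 and ps = 13/3 + (1/6)·136 = 27.
ΔCS = ½(106 + 136)(22 − 18) = 484; ΔPS = ½(106 + 136)(27 − 22) = 605.
Government spending = 9 × 136 = 1224.
DWL = ½ × 9 × (136 − 106) = 135; fraction = 135 / 1224 = 15/136.

DWL / government spending = 15/136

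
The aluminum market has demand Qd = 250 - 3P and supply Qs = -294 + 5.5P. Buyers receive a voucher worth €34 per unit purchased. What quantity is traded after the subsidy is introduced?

Pre-subsidy: 250 - 3P = -294 + 5.5P gives P* = 64, Q* = 58.
With the rebate, buyers effectively pay Pb = Ps − 34, where Ps is the price sellers receive.
Demand in terms of Ps becomes Qd = 250 − 3(Ps − 34) = 352 - 3Ps. Setting this equal to supply: 352 - 3Ps = -294 + 5.5Ps, so Ps = 76.
Buyers pay Pb = 76 − 34 = 42; Q' = -294 + 5.5·76 = 124.

Q' = 124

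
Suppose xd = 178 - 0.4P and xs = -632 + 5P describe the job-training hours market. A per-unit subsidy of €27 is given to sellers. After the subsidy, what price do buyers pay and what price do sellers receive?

Pre-subsidy: 178 - 0.4P = -632 + 5P gives P* = 150, x* = 118.
With the subsidy, sellers receive Ps = Pb + 27 for each unit, where Pb is the price buyers pay.
Supply in terms of Pb becomes xs = -632 + 5(Pb + 27) = -497 + 5Pb. Setting this equal to demand: 178 - 0.4Pb = -497 + 5Pb, so Pb = 125.
Sellers receive Ps = 125 + 27 = 152; x' = 178 − 0.4·125 = 128.

Buyers pay €125; sellers receive €152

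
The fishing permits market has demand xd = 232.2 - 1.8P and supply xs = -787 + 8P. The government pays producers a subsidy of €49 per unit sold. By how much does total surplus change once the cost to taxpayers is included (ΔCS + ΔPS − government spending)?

Pre-subsidy: 232.2 - 1.8P = -787 + 8P gives P* = 104, x* = 45.
With the subsidy, sellers receive Ps = Pb + 49 for each unit, where Pb is the price buyers pay.
Supply in terms of Pb becomes xs = -787 + 8(Pb + 49) = -395 + 8Pb. Setting this equal to demand: 232.2 - 1.8Pb = -395 + 8Pb, so Pb = 64.
Sellers receive Ps = 64 + 49 = 113; x' = 232.2 − 1.8·64 = 117.
ΔCS = ½(45 + 117)(104 − 64) = 3240; ΔPS = ½(45 + 117)(113 − 104) = 729.
Government spending = 49 × 117 = 5733.
Net change = 3240 + 729 − 5733 = -1764. The loss equals the DWL triangle ½·49·72.

Net change in total surplus = -€1764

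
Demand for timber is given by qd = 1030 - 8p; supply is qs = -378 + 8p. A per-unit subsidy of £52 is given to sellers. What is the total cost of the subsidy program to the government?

Pre-subsidy: 1030 - 8p = -378 + 8p gives p* = 88, q* = 326.
With the subsidy, sellers receive ps = pb + 52 for each unit, where pb is the price buyers pay.
Supply in terms of pb becomes qs = -378 + 8(pb + 52) = 38 + 8pb. Setting this equal to demand: 1030 - 8pb = 38 + 8pb, so pb = 62.
Sellers receive ps = 62 + 52 = 114; q' = 1030 − 8·62 = 534.
Government outlay = subsidy × quantity = 52 × 534 = 27768.

Government cost = £27768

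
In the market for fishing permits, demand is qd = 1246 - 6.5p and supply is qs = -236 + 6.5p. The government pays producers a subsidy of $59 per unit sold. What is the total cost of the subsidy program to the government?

Government cost = $41108.25

Pre-subsidy: 1246 - 6.5p = -236 + 6.5p gives p* = 114, q* = 505.
With the subsidy, sellers receive ps = pb + 59 for each unit, where pb is the price buyers pay.
Supply in terms of pb becomes qs = -236 + 6.5(pb + 59) = 147.5 + 6.5pb. Setting this equal to demand: 1246 - 6.5pb = 147.5 + 6.5pb, so pb = 84.5.
Sellers receive ps = 84.5 + 59 = 143.5; q' = 1246 − 6.5·84.5 = 696.75.
Government outlay = subsidy × quantity = 59 × 696.75 = 41108.25.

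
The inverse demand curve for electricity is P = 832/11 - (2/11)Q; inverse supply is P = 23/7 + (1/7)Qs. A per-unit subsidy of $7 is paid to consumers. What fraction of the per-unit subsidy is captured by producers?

Pre-subsidy: 832/11 - (2/11)Q = 23/7 + (1/7)Q gives Q* = 222.84 and P* = 35.12.
With the rebate, buyers effectively pay Pb = Ps − 7, where Ps is the price sellers receive.
On the curves, Pb = 832/11 - (2/11)Q and Ps = 23/7 + (1/7)Q; the wedge Ps − Pb = 7 gives 23/7 + (1/7)Q − (832/11 - (2/11)Q) = 7, so Q' = 244.4.
Then Pb = 832/11 − (2/11)·244.4 = 31.2 and Ps = 23/7 + (1/7)·244.4 = 38.2.
Buyers' price falls by P* − Pb = 35.12 − 31.2 = 3.92; sellers' price rises by Ps − P* = 38.2 − 35.12 = 3.08.
So producers capture 3.08/7 = 0.44 of each unit of subsidy.

Producer share = 0.44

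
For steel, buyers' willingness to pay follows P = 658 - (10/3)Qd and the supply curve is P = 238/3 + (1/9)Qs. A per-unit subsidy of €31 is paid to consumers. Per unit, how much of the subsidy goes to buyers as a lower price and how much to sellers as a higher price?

Pre-subsidy: 658 - (10/3)Q = 238/3 + (1/9)Q gives Q* = 168 and P* = 98.
With the rebate, buyers effectively pay Pb = Ps − 31, where Ps is the price sellers receive.
On the curves, Pb = 658 - (10/3)Q and Ps = 238/3 + (1/9)Q; the wedge Ps − Pb = 31 gives 238/3 + (1/9)Q − (658 - (10/3)Q) = 31, so Q' = 177.
Then Pb = 658 − (10/3)·177 = 68 and Ps = 238/3 + (1/9)·177 = 99.
Buyers' price falls by P* − Pb = 98 − 68 = 30; sellers' price rises by Ps − P* = 99 − 98 = 1.

Buyers gain €30 per unit; sellers gain €1 per unit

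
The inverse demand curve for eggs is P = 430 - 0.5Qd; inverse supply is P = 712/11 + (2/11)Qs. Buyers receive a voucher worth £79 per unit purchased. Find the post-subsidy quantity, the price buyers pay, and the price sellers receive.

Q' = 651.6; buyers pay £104.2; sellers receive £183.2

Pre-subsidy: 430 - 0.5Q = 712/11 + (2/11)Q gives Q* = 8036/15 and P* = 2432/15.
With the rebate, buyers effectively pay Pb = Ps − 79, where Ps is the price sellers receive.
On the curves, Pb = 430 - 0.5Q and Ps = 712/11 + (2/11)Q; the wedge Ps − Pb = 79 gives 712/11 + (2/11)Q − (430 - 0.5Q) = 79, so Q' = 651.6.
Then Pb = 430 − 0.5·651.6 = 104.2 and Ps = 712/11 + (2/11)·651.6 = 183.2.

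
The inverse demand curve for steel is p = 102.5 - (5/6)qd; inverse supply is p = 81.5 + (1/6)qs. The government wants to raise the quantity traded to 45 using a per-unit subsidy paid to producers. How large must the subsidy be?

Required subsidy s = 24 per unit

At q = 45, from the demand curve buyers pay pb = 102.5 − (5/6)·45 = 65; from the supply curve sellers need ps = 81.5 + (1/6)·45 = 89.
The subsidy must fill the gap: s = ps − pb = 89 − 65 = 24.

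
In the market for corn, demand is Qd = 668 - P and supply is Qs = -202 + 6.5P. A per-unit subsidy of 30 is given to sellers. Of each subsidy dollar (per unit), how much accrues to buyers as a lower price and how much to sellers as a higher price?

Pre-subsidy: 668 - P = -202 + 6.5P gives P* = 116, Q* = 552.
With the subsidy, sellers receive Ps = Pb + 30 for each unit, where Pb is the price buyers pay.
Supply in terms of Pb becomes Qs = -202 + 6.5(Pb + 30) = -7 + 6.5Pb. Setting this equal to demand: 668 - Pb = -7 + 6.5Pb, so Pb = 90.
Sellers receive Ps = 90 + 30 = 120; Q' = 668 − 1·90 = 578.
Buyers' price falls by P* − Pb = 116 − 90 = 26; sellers' price rises by Ps − P* = 120 − 116 = 4.

Buyers gain 26 per unit; sellers gain 4 per unit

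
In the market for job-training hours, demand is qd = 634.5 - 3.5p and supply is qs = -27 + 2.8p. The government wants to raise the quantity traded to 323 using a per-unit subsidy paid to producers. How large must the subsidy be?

Required subsidy s = 36 per unit

At q = 323, invert demand for the buyer price: pb = (634.5 − 323)/3.5 = 89; invert supply for the seller price: ps = (323 − (-27))/2.8 = 125.
The subsidy must fill the gap: s = ps − pb = 125 − 89 = 36.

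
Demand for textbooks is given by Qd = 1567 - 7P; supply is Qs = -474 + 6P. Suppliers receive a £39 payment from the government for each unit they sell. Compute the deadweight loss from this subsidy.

Pre-subsidy: 1567 - 7P = -474 + 6P gives P* = 157, Q* = 468.
With the subsidy, sellers receive Ps = Pb + 39 for each unit, where Pb is the price buyers pay.
Supply in terms of Pb becomes Qs = -474 + 6(Pb + 39) = -240 + 6Pb. Setting this equal to demand: 1567 - 7Pb = -240 + 6Pb, so Pb = 139.
Sellers receive Ps = 139 + 39 = 178; Q' = 1567 − 7·139 = 594.
The subsidy expands output by 594 − 468 = 126 past the efficient level; on those units the gap between marginal cost and willingness to pay runs from 0 up to 39.
DWL = ½ × 39 × 126 = 2457.

Deadweight loss = £2457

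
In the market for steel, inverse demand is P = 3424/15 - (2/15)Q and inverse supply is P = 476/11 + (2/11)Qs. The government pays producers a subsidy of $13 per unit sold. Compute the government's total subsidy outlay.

Government cost = $8167.25

Pre-subsidy: 3424/15 - (2/15)Q = 476/11 + (2/11)Q gives Q* = 587 and P* = 150.
With the subsidy, sellers receive Ps = Pb + 13 for each unit, where Pb is the price buyers pay.
On the curves, Pb = 3424/15 - (2/15)Q and Ps = 476/11 + (2/11)Q; the wedge Ps − Pb = 13 gives 476/11 + (2/11)Q − (3424/15 - (2/15)Q) = 13, so Q' = 628.25.
Then Pb = 3424/15 − (2/15)·628.25 = 144.5 and Ps = 476/11 + (2/11)·628.25 = 157.5.
Government outlay = subsidy × quantity = 13 × 628.25 = 8167.25.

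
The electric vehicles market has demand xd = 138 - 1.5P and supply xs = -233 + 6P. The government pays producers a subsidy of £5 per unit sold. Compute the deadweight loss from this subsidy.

Deadweight loss = £15

Pre-subsidy: 138 - 1.5P = -233 + 6P gives P* = 742/15, x* = 63.8.
With the subsidy, sellers receive Ps = Pb + 5 for each unit, where Pb is the price buyers pay.
Supply in terms of Pb becomes xs = -233 + 6(Pb + 5) = -203 + 6Pb. Setting this equal to demand: 138 - 1.5Pb = -203 + 6Pb, so Pb = 682/15.
Sellers receive Ps = 682/15 + 5 = 757/15; x' = 138 − 1.5·(682/15) = 69.8.
The subsidy expands output by 69.8 − 63.8 = 6 past the efficient level; on those units the gap between marginal cost and willingness to pay runs from 0 up to 5.
DWL = ½ × 5 × 6 = 15.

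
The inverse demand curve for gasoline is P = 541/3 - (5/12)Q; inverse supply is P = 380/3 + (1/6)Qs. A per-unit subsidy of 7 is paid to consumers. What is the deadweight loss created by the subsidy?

Pre-subsidy: 541/3 - (5/12)Q = 380/3 + (1/6)Q gives Q* = 92 and P* = 142.
With the rebate, buyers effectively pay Pb = Ps − 7, where Ps is the price sellers receive.
On the curves, Pb = 541/3 - (5/12)Q and Ps = 380/3 + (1/6)Q; the wedge Ps − Pb = 7 gives 380/3 + (1/6)Q − (541/3 - (5/12)Q) = 7, so Q' = 104.
Then Pb = 541/3 − (5/12)·104 = 137 and Ps = 380/3 + (1/6)·104 = 144.
The subsidy expands output by 104 − 92 = 12 past the efficient level; on those units the gap between marginal cost and willingness to pay runs from 0 up to 7.
DWL = ½ × 7 × 12 = 42.

Deadweight loss = 42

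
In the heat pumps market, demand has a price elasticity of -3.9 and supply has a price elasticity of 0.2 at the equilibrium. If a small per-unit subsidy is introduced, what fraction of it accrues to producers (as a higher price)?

Producer share = 39/41

For a small subsidy around the equilibrium, the benefit split depends on the relative slopes, which at a point are proportional to the elasticities.
Buyer share = εs/(εs + |εd|) = 0.2/(0.2 + 3.9) = 2/41; seller share = |εd|/(εs + |εd|) = 39/41.
So producers capture 39/41 of the subsidy.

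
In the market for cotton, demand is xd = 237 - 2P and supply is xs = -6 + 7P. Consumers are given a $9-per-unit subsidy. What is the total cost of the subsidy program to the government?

Government cost = $1773

Pre-subsidy: 237 - 2P = -6 + 7P gives P* = 27, x* = 183.
With the rebate, buyers effectively pay Pb = Ps − 9, where Ps is the price sellers receive.
Demand in terms of Ps becomes xd = 237 − 2(Ps − 9) = 255 - 2Ps. Setting this equal to supply: 255 - 2Ps = -6 + 7Ps, so Ps = 29.
Buyers pay Pb = 29 − 9 = 20; x' = -6 + 7·29 = 197.
Government outlay = subsidy × quantity = 9 × 197 = 1773.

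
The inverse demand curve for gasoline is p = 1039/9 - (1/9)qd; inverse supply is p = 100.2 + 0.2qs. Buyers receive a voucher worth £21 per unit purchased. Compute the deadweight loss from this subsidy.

Deadweight loss = £708.75

Pre-subsidy: 1039/9 - (1/9)q = 100.2 + 0.2q gives q* = 49 and p* = 110.
With the rebate, buyers effectively pay pb = ps − 21, where ps is the price sellers receive.
On the curves, pb = 1039/9 - (1/9)q and ps = 100.2 + 0.2q; the wedge ps − pb = 21 gives 100.2 + 0.2q − (1039/9 - (1/9)q) = 21, so q' = 116.5.
Then pb = 1039/9 − (1/9)·116.5 = 102.5 and ps = 100.2 + 0.2·116.5 = 123.5.
The subsidy expands output by 116.5 − 49 = 67.5 past the efficient level; on those units the gap between marginal cost and willingness to pay runs from 0 up to 21.
DWL = ½ × 21 × 67.5 = 708.75.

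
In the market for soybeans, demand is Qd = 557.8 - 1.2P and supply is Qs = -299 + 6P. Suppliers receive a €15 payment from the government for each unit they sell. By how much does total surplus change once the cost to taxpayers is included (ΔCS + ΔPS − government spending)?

Net change in total surplus = -€112.5

Pre-subsidy: 557.8 - 1.2P = -299 + 6P gives P* = 119, Q* = 415.
With the subsidy, sellers receive Ps = Pb + 15 for each unit, where Pb is the price buyers pay.
Supply in terms of Pb becomes Qs = -299 + 6(Pb + 15) = -209 + 6Pb. Setting this equal to demand: 557.8 - 1.2Pb = -209 + 6Pb, so Pb = 106.5.
Sellers receive Ps = 106.5 + 15 = 121.5; Q' = 557.8 − 1.2·106.5 = 430.
ΔCS = ½(415 + 430)(119 − 106.5) = 5281.25; ΔPS = ½(415 + 430)(121.5 − 119) = 1056.25.
Government spending = 15 × 430 = 6450.
Net change = 5281.25 + 1056.25 − 6450 = -112.5. The loss equals the DWL triangle ½·15·15.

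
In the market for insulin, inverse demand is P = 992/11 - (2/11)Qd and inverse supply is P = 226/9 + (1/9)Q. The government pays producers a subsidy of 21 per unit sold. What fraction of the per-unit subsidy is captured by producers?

Pre-subsidy: 992/11 - (2/11)Q = 226/9 + (1/9)Q gives Q* = 6442/29 and P* = 1444/29.
With the subsidy, sellers receive Ps = Pb + 21 for each unit, where Pb is the price buyers pay.
On the curves, Pb = 992/11 - (2/11)Q and Ps = 226/9 + (1/9)Q; the wedge Ps − Pb = 21 gives 226/9 + (1/9)Q − (992/11 - (2/11)Q) = 21, so Q' = 8521/29.
Then Pb = 992/11 − (2/11)·(8521/29) = 1066/29 and Ps = 226/9 + (1/9)·(8521/29) = 1675/29.
Buyers' price falls by P* − Pb = 1444/29 − 1066/29 = 378/29; sellers' price rises by Ps − P* = 1675/29 − 1444/29 = 231/29.
So producers capture (231/29)/21 = 11/29 of each unit of subsidy.

Producer share = 11/29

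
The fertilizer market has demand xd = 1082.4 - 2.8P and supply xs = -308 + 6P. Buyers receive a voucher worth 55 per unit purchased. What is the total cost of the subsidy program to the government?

Government cost = 40975

Pre-subsidy: 1082.4 - 2.8P = -308 + 6P gives P* = 158, x* = 640.
With the rebate, buyers effectively pay Pb = Ps − 55, where Ps is the price sellers receive.
Demand in terms of Ps becomes xd = 1082.4 − 2.8(Ps − 55) = 1236.4 - 2.8Ps. Setting this equal to supply: 1236.4 - 2.8Ps = -308 + 6Ps, so Ps = 175.5.
Buyers pay Pb = 175.5 − 55 = 120.5; x' = -308 + 6·175.5 = 745.
Government outlay = subsidy × quantity = 55 × 745 = 40975.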